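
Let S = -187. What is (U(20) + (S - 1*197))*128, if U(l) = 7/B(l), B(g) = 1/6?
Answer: -43776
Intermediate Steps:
B(g) = ⅙
U(l) = 42 (U(l) = 7/(⅙) = 7*6 = 42)
(U(20) + (S - 1*197))*128 = (42 + (-187 - 1*197))*128 = (42 + (-187 - 197))*128 = (42 - 384)*128 = -342*128 = -43776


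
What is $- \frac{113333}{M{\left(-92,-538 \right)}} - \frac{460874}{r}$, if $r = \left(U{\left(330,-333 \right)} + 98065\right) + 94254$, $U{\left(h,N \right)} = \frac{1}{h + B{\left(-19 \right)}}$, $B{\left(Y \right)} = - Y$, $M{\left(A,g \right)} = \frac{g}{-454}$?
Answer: $- \frac{863397434934603}{9027550154} \approx -95640.0$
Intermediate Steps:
$M{\left(A,g \right)} = - \frac{g}{454}$ ($M{\left(A,g \right)} = g \left(- \frac{1}{454}\right) = - \frac{g}{454}$)
$U{\left(h,N \right)} = \frac{1}{19 + h}$ ($U{\left(h,N \right)} = \frac{1}{h - -19} = \frac{1}{h + 19} = \frac{1}{19 + h}$)
$r = \frac{67119332}{349}$ ($r = \left(\frac{1}{19 + 330} + 98065\right) + 94254 = \left(\frac{1}{349} + 98065\right) + 94254 = \frac{34224686}{349} + 94254 = \frac{67119332}{349} \approx 1.9232 \cdot 10^{5}$)
$- \frac{113333}{M{\left(-92,-538 \right)}} - \frac{460874}{r} = - \frac{113333}{\left(- \frac{1}{454}\right) \left(-538\right)} - \frac{460874}{\frac{67119332}{349}} = - \frac{113333}{\frac{269}{227}} - \frac{80422513}{33559666} = \left(-113333\right) \frac{227}{269} - \frac{80422513}{33559666} = - \frac{25726591}{269} - \frac{80422513}{33559666} = - \frac{863397434934603}{9027550154}$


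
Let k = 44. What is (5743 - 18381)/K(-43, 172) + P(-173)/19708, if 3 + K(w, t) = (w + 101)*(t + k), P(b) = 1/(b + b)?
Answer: -86178130109/85407574200 ≈ -1.0090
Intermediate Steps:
P(b) = 1/(2*b)
K(w, t) = -3 + (44 + t)*(101 + w) (K(w, t) = -3 + (w + 101)*(t + 44) = -3 + (101 + w)*(44 + t) = -3 + (44 + t)*(101 + w))
(5743 - 18381)/K(-43, 172) + P(-173)/19708 = (5743 - 18381)/(4441 + 44*(-43) + 101*172 + 172*(-43)) + ((1/2)/(-173))/19708 = -12638/(4441 - 1892 + 17372 - 7396) + ((1/2)*(-1/173))*(1/19708) = -12638/12525 - 1/346*1/19708 = -12638*1/12525 - 1/6818968 = -12638/12525 - 1/6818968 = -86178130109/85407574200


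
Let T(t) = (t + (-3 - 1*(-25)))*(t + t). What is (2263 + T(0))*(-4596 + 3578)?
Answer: -2303734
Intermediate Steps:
T(t) = 2*t*(22 + t) (T(t) = (t + (-3 + 25))*(2*t) = (t + 22)*(2*t) = (22 + t)*(2*t) = 2*t*(22 + t))
(2263 + T(0))*(-4596 + 3578) = (2263 + 2*0*(22 + 0))*(-4596 + 3578) = (2263 + 2*0*22)*(-1018) = (2263 + 0)*(-1018) = 2263*(-1018) = -2303734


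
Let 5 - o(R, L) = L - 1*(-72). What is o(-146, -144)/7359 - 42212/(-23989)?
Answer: 28407751/16048641 ≈ 1.7701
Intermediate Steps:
o(R, L) = -67 - L (o(R, L) = 5 - (L - 1*(-72)) = 5 - (L + 72) = 5 - (72 + L) = 5 + (-72 - L) = -67 - L)
o(-146, -144)/7359 - 42212/(-23989) = (-67 - 1*(-144))/7359 - 42212/(-23989) = (-67 + 144)*(1/7359) - 42212*(-1/23989) = 77*(1/7359) + 42212/23989 = 7/669 + 42212/23989 = 28407751/16048641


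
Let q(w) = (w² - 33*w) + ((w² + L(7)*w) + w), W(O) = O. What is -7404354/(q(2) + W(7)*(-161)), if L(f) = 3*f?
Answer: 7404354/1141 ≈ 6489.4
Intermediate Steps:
q(w) = -11*w + 2*w² (q(w) = (w² - 33*w) + ((w² + (3*7)*w) + w) = (w² - 33*w) + ((w² + 21*w) + w) = (w² - 33*w) + (w² + 22*w) = -11*w + 2*w²)
-7404354/(q(2) + W(7)*(-161)) = -7404354/(2*(-11 + 2*2) + 7*(-161)) = -7404354/(2*(-11 + 4) - 1127) = -7404354/(2*(-7) - 1127) = -7404354/(-14 - 1127) = -7404354/(-1141) = -7404354*(-1/1141) = 7404354/1141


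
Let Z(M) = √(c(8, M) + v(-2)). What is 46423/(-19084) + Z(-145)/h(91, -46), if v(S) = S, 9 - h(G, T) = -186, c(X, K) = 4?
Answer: -3571/1468 + √2/195 ≈ -2.4253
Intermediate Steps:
h(G, T) = 195 (h(G, T) = 9 - 1*(-186) = 9 + 186 = 195)
Z(M) = √2 (Z(M) = √(4 - 2) = √2)
46423/(-19084) + Z(-145)/h(91, -46) = 46423/(-19084) + √2/195 = 46423*(-1/19084) + √2*(1/195) = -3571/1468 + √2/195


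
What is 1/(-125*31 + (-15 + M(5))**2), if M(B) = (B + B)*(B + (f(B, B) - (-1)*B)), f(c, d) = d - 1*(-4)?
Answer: 1/26750 ≈ 3.7383e-5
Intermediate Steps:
f(c, d) = 4 + d (f(c, d) = d + 4 = 4 + d)
M(B) = 2*B*(4 + 3*B) (M(B) = (B + B)*(B + ((4 + B) - (-1)*B)) = (2*B)*(B + ((4 + B) + B)) = (2*B)*(B + (4 + 2*B)) = (2*B)*(4 + 3*B) = 2*B*(4 + 3*B))
1/(-125*31 + (-15 + M(5))**2) = 1/(-125*31 + (-15 + 2*5*(4 + 3*5))**2) = 1/(-3875 + (-15 + 2*5*(4 + 15))**2) = 1/(-3875 + (-15 + 2*5*19)**2) = 1/(-3875 + (-15 + 190)**2) = 1/(-3875 + 175**2) = 1/(-3875 + 30625) = 1/26750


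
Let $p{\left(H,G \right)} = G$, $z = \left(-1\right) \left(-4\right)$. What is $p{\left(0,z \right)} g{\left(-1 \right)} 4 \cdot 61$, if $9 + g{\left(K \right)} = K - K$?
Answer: $-8784$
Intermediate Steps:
$z = 4$
$g{\left(K \right)} = -9$ ($g{\left(K \right)} = -9 + \left(K - K\right) = -9 + 0 = -9$)
$p{\left(0,z \right)} g{\left(-1 \right)} 4 \cdot 61 = 4 \left(-9\right) 4 \cdot 61 = \left(-36\right) 4 \cdot 61 = \left(-144\right) 61 = -8784$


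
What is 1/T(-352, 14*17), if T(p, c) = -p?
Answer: 1/352 ≈ 0.0028409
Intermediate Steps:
1/T(-352, 14*17) = 1/(-1*(-352)) = 1/352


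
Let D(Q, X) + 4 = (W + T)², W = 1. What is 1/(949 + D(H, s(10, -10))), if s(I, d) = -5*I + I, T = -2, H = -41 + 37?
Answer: 1/946 ≈ 0.0010571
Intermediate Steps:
H = -4
s(I, d) = -4*I
D(Q, X) = -3 (D(Q, X) = -4 + (1 - 2)² = -4 + (-1)² = -4 + 1 = -3)
1/(949 + D(H, s(10, -10))) = 1/(949 - 3) = 1/946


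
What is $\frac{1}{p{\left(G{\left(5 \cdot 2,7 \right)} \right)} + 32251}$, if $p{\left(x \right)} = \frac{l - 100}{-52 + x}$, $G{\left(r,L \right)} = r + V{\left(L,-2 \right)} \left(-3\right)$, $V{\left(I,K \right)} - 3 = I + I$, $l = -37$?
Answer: $\frac{93}{2999480} \approx 3.1005 \cdot 10^{-5}$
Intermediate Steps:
$V{\left(I,K \right)} = 3 + 2 I$ ($V{\left(I,K \right)} = 3 + \left(I + I\right) = 3 + 2 I$)
$G{\left(r,L \right)} = -9 + r - 6 L$ ($G{\left(r,L \right)} = r + \left(3 + 2 L\right) \left(-3\right) = r - \left(9 + 6 L\right) = -9 + r - 6 L$)
$p{\left(x \right)} = - \frac{137}{-52 + x}$ ($p{\left(x \right)} = \frac{-37 - 100}{-52 + x} = - \frac{137}{-52 + x}$)
$\frac{1}{p{\left(G{\left(5 \cdot 2,7 \right)} \right)} + 32251} = \frac{1}{- \frac{137}{-52 - 41} + 32251} = \frac{1}{- \frac{137}{-93} + 32251} = \frac{1}{\left(-137\right) \left(- \frac{1}{93}\right) + 32251} = \frac{1}{\frac{137}{93} + 32251} = \frac{1}{\frac{2999480}{93}} = \frac{93}{2999480}$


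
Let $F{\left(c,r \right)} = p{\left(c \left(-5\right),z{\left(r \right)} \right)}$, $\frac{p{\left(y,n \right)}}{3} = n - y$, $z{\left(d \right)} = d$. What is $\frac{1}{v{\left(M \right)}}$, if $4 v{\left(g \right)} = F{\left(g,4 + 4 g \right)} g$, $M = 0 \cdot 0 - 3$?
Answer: $\frac{4}{207} \approx 0.019324$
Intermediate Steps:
$M = -3$ ($M = 0 - 3 = -3$)
$p{\left(y,n \right)} = - 3 y + 3 n$ ($p{\left(y,n \right)} = 3 \left(n - y\right) = - 3 y + 3 n$)
$F{\left(c,r \right)} = 3 r + 15 c$ ($F{\left(c,r \right)} = - 3 c \left(-5\right) + 3 r = - 3 \left(- 5 c\right) + 3 r = 15 c + 3 r = 3 r + 15 c$)
$v{\left(g \right)} = \frac{g \left(12 + 27 g\right)}{4}$ ($v{\left(g \right)} = \frac{\left(3 \left(4 + 4 g\right) + 15 g\right) g}{4} = \frac{\left(\left(12 + 12 g\right) + 15 g\right) g}{4} = \frac{\left(12 + 27 g\right) g}{4} = \frac{g \left(12 + 27 g\right)}{4}$)
$\frac{1}{v{\left(M \right)}} = \frac{1}{\frac{3}{4} \left(-3\right) \left(4 + 9 \left(-3\right)\right)} = \frac{1}{\frac{3}{4} \left(-3\right) \left(4 - 27\right)} = \frac{1}{\frac{3}{4} \left(-3\right) \left(-23\right)} = \frac{1}{\frac{207}{4}} = \frac{4}{207}$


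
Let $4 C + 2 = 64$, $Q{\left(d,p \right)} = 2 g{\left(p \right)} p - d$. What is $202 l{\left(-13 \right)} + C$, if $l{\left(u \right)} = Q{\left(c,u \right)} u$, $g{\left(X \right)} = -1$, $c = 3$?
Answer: $- \frac{120765}{2} \approx -60383.0$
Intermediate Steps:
$Q{\left(d,p \right)} = - d - 2 p$ ($Q{\left(d,p \right)} = 2 \left(-1\right) p - d = - 2 p - d = - d - 2 p$)
$l{\left(u \right)} = u \left(-3 - 2 u\right)$ ($l{\left(u \right)} = \left(\left(-1\right) 3 - 2 u\right) u = \left(-3 - 2 u\right) u = u \left(-3 - 2 u\right)$)
$C = \frac{31}{2}$ ($C = - \frac{1}{2} + \frac{1}{4} \cdot 64 = - \frac{1}{2} + 16 = \frac{31}{2} \approx 15.5$)
$202 l{\left(-13 \right)} + C = 202 \left(- 13 \left(-3 - -26\right)\right) + \frac{31}{2} = 202 \left(- 13 \left(-3 + 26\right)\right) + \frac{31}{2} = 202 \left(\left(-13\right) 23\right) + \frac{31}{2} = 202 \left(-299\right) + \frac{31}{2} = -60398 + \frac{31}{2} = - \frac{120765}{2}$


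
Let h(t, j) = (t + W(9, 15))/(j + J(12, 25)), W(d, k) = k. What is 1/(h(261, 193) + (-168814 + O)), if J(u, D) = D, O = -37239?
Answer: -109/22459639 ≈ -4.8532e-6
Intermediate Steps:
h(t, j) = (15 + t)/(25 + j) (h(t, j) = (t + 15)/(j + 25) = (15 + t)/(25 + j))
1/(h(261, 193) + (-168814 + O)) = 1/((15 + 261)/(25 + 193) + (-168814 - 37239)) = 1/(276/218 - 206053) = 1/((1/218)*276 - 206053) = 1/(138/109 - 206053) = 1/(-22459639/109) = -109/22459639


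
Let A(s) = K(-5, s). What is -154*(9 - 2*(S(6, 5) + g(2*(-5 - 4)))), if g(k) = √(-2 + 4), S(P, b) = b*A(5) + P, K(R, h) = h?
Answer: 8162 + 308*√2 ≈ 8597.6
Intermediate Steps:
A(s) = s
S(P, b) = P + 5*b (S(P, b) = b*5 + P = 5*b + P = P + 5*b)
g(k) = √2
-154*(9 - 2*(S(6, 5) + g(2*(-5 - 4)))) = -154*(9 - 2*((6 + 5*5) + √2)) = -154*(9 - 2*((6 + 25) + √2)) = -154*(9 - 2*(31 + √2)) = -154*(9 + (-62 - 2*√2)) = -154*(-53 - 2*√2) = 8162 + 308*√2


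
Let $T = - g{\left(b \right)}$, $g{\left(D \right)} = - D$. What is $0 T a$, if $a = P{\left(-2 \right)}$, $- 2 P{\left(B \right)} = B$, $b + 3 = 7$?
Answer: $0$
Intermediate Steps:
$b = 4$ ($b = -3 + 7 = 4$)
$P{\left(B \right)} = - \frac{B}{2}$
$a = 1$ ($a = \left(- \frac{1}{2}\right) \left(-2\right) = 1$)
$T = 4$ ($T = - \left(-1\right) 4 = \left(-1\right) \left(-4\right) = 4$)
$0 T a = 0 \cdot 4 \cdot 1 = 0 \cdot 1 = 0$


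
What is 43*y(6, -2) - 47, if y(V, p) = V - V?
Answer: -47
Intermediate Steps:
y(V, p) = 0
43*y(6, -2) - 47 = 43*0 - 47 = 0 - 47 = -47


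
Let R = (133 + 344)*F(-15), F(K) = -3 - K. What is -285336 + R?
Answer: -279612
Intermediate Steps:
R = 5724 (R = (133 + 344)*(-3 - 1*(-15)) = 477*(-3 + 15) = 477*12 = 5724)
-285336 + R = -285336 + 5724 = -279612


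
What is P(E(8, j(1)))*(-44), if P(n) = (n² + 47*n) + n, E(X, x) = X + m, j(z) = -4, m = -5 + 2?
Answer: -11660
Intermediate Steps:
m = -3
E(X, x) = -3 + X (E(X, x) = X - 3 = -3 + X)
P(n) = n² + 48*n
P(E(8, j(1)))*(-44) = ((-3 + 8)*(48 + (-3 + 8)))*(-44) = (5*(48 + 5))*(-44) = (5*53)*(-44) = 265*(-44) = -11660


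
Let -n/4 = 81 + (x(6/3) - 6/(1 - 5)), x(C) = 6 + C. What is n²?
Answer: 131044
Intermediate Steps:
n = -362 (n = -4*(81 + ((6 + 6/3) - 6/(1 - 5))) = -4*(81 + ((6 + 6*(⅓)) - 6/(-4))) = -4*(81 + ((6 + 2) - ¼*(-6))) = -4*(81 + (8 + 3/2)) = -4*(81 + 19/2) = -4*181/2 = -362)
n² = (-362)² = 131044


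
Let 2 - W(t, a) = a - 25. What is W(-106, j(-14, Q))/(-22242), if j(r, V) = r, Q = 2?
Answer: -41/22242 ≈ -0.0018434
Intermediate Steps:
W(t, a) = 27 - a (W(t, a) = 2 - (a - 25) = 2 - (-25 + a) = 2 + (25 - a) = 27 - a)
W(-106, j(-14, Q))/(-22242) = (27 - 1*(-14))/(-22242) = (27 + 14)*(-1/22242) = 41*(-1/22242) = -41/22242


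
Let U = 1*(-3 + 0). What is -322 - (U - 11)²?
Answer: -518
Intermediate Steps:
U = -3 (U = 1*(-3) = -3)
-322 - (U - 11)² = -322 - (-3 - 11)² = -322 - 1*(-14)² = -322 - 1*196 = -322 - 196 = -518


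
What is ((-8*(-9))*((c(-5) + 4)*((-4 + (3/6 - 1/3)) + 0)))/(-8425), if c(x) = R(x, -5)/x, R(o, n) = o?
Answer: 276/1685 ≈ 0.16380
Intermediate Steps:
c(x) = 1 (c(x) = x/x = 1)
((-8*(-9))*((c(-5) + 4)*((-4 + (3/6 - 1/3)) + 0)))/(-8425) = ((-8*(-9))*((1 + 4)*((-4 + (3/6 - 1/3)) + 0)))/(-8425) = (72*(5*((-4 + (3*(⅙) - 1*⅓)) + 0)))*(-1/8425) = (72*(5*((-4 + (½ - ⅓)) + 0)))*(-1/8425) = (72*(5*((-4 + ⅙) + 0)))*(-1/8425) = (72*(5*(-23/6 + 0)))*(-1/8425) = (72*(5*(-23/6)))*(-1/8425) = (72*(-115/6))*(-1/8425) = -1380*(-1/8425) = 276/1685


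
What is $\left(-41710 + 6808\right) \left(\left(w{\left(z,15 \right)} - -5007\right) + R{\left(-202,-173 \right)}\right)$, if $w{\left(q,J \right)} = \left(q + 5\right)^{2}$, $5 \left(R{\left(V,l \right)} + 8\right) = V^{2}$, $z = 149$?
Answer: $- \frac{6435195858}{5} \approx -1.287 \cdot 10^{9}$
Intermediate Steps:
$R{\left(V,l \right)} = -8 + \frac{V^{2}}{5}$
$w{\left(q,J \right)} = \left(5 + q\right)^{2}$
$\left(-41710 + 6808\right) \left(\left(w{\left(z,15 \right)} - -5007\right) + R{\left(-202,-173 \right)}\right) = \left(-41710 + 6808\right) \left(\left(\left(5 + 149\right)^{2} - -5007\right) - \left(8 - \frac{\left(-202\right)^{2}}{5}\right)\right) = - 34902 \left(\left(154^{2} + 5007\right) + \left(-8 + \frac{1}{5} \cdot 40804\right)\right) = - 34902 \left(\left(23716 + 5007\right) + \left(-8 + \frac{40804}{5}\right)\right) = - 34902 \left(28723 + \frac{40764}{5}\right) = \left(-34902\right) \frac{184379}{5} = - \frac{6435195858}{5}$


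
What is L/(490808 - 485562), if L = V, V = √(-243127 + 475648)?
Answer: √232521/5246 ≈ 0.091918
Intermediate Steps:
V = √232521 ≈ 482.20
L = √232521 ≈ 482.20
L/(490808 - 485562) = √232521/(490808 - 485562) = √232521/5246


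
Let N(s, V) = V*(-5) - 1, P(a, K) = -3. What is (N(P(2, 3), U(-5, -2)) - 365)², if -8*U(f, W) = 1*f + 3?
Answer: 2157961/16 ≈ 1.3487e+5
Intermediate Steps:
U(f, W) = -3/8 - f/8 (U(f, W) = -(1*f + 3)/8 = -(f + 3)/8 = -(3 + f)/8 = -3/8 - f/8)
N(s, V) = -1 - 5*V (N(s, V) = -5*V - 1 = -1 - 5*V)
(N(P(2, 3), U(-5, -2)) - 365)² = ((-1 - 5*(-3/8 - ⅛*(-5))) - 365)² = ((-1 - 5*(-3/8 + 5/8)) - 365)² = ((-1 - 5*¼) - 365)² = ((-1 - 5/4) - 365)² = (-9/4 - 365)² = (-1469/4)² = 2157961/16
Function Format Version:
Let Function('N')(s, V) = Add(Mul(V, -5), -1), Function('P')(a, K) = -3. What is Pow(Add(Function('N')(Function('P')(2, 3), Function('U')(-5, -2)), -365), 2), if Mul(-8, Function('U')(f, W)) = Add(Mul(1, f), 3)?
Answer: Rational(2157961, 16) ≈ 1.3487e+5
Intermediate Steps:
Function('U')(f, W) = Add(Rational(-3, 8), Mul(Rational(-1, 8), f)) (Function('U')(f, W) = Mul(Rational(-1, 8), Add(Mul(1, f), 3)) = Mul(Rational(-1, 8), Add(f, 3)) = Mul(Rational(-1, 8), Add(3, f)) = Add(Rational(-3, 8), Mul(Rational(-1, 8), f)))
Function('N')(s, V) = Add(-1, Mul(-5, V)) (Function('N')(s, V) = Add(Mul(-5, V), -1) = Add(-1, Mul(-5, V)))
Pow(Add(Function('N')(Function('P')(2, 3), Function('U')(-5, -2)), -365), 2) = Pow(Add(Add(-1, Mul(-5, Add(Rational(-3, 8), Mul(Rational(-1, 8), -5)))), -365), 2) = Pow(Add(Add(-1, Mul(-5, Add(Rational(-3, 8), Rational(5, 8)))), -365), 2) = Pow(Add(Add(-1, Mul(-5, Rational(1, 4))), -365), 2) = Pow(Add(Add(-1, Rational(-5, 4)), -365), 2) = Pow(Add(Rational(-9, 4), -365), 2) = Pow(Rational(-1469, 4), 2) = Rational(2157961, 16)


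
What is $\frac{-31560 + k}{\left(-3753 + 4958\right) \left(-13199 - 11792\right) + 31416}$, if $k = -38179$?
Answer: $\frac{69739}{30082739} \approx 0.0023182$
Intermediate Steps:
$\frac{-31560 + k}{\left(-3753 + 4958\right) \left(-13199 - 11792\right) + 31416} = \frac{-31560 - 38179}{\left(-3753 + 4958\right) \left(-13199 - 11792\right) + 31416} = - \frac{69739}{1205 \left(-24991\right) + 31416} = - \frac{69739}{-30114155 + 31416} = - \frac{69739}{-30082739} = \left(-69739\right) \left(- \frac{1}{30082739}\right) = \frac{69739}{30082739}$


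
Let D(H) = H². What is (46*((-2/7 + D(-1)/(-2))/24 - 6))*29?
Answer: -1352009/168 ≈ -8047.7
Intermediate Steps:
(46*((-2/7 + D(-1)/(-2))/24 - 6))*29 = (46*((-2/7 + (-1)²/(-2))/24 - 6))*29 = (46*((-2*⅐ + 1*(-½))*(1/24) - 6))*29 = (46*((-2/7 - ½)*(1/24) - 6))*29 = (46*(-11/14*1/24 - 6))*29 = (46*(-11/336 - 6))*29 = (46*(-2027/336))*29 = -46621/168*29 = -1352009/168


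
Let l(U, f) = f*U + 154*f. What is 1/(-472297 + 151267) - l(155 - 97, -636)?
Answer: 43285116959/321030 ≈ 1.3483e+5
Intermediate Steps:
l(U, f) = 154*f + U*f (l(U, f) = U*f + 154*f = 154*f + U*f)
1/(-472297 + 151267) - l(155 - 97, -636) = 1/(-472297 + 151267) - (-636)*(154 + (155 - 97)) = 1/(-321030) - (-636)*(154 + 58) = -1/321030 - (-636)*212 = -1/321030 - 1*(-134832) = -1/321030 + 134832 = 43285116959/321030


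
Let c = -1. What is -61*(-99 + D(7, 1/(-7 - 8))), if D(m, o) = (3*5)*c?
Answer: 6954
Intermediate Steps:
D(m, o) = -15 (D(m, o) = (3*5)*(-1) = 15*(-1) = -15)
-61*(-99 + D(7, 1/(-7 - 8))) = -61*(-99 - 15) = -61*(-114) = 6954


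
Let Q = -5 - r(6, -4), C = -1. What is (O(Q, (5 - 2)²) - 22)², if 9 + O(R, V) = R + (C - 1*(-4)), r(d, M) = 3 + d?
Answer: 1764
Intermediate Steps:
Q = -14 (Q = -5 - (3 + 6) = -5 - 1*9 = -5 - 9 = -14)
O(R, V) = -6 + R (O(R, V) = -9 + (R + (-1 - 1*(-4))) = -9 + (R + (-1 + 4)) = -9 + (R + 3) = -9 + (3 + R) = -6 + R)
(O(Q, (5 - 2)²) - 22)² = ((-6 - 14) - 22)² = (-20 - 22)² = (-42)² = 1764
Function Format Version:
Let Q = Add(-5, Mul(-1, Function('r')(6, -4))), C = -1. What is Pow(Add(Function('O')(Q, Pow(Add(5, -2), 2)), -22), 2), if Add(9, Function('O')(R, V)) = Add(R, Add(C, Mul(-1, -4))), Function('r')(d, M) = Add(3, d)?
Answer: 1764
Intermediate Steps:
Q = -14 (Q = Add(-5, Mul(-1, Add(3, 6))) = Add(-5, Mul(-1, 9)) = Add(-5, -9) = -14)
Function('O')(R, V) = Add(-6, R) (Function('O')(R, V) = Add(-9, Add(R, Add(-1, Mul(-1, -4)))) = Add(-9, Add(R, Add(-1, 4))) = Add(-9, Add(R, 3)) = Add(-9, Add(3, R)) = Add(-6, R))
Pow(Add(Function('O')(Q, Pow(Add(5, -2), 2)), -22), 2) = Pow(Add(Add(-6, -14), -22), 2) = Pow(Add(-20, -22), 2) = Pow(-42, 2) = 1764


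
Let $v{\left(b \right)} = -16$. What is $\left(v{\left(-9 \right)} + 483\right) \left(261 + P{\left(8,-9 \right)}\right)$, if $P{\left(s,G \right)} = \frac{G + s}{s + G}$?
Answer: $122354$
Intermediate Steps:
$P{\left(s,G \right)} = 1$ ($P{\left(s,G \right)} = \frac{G + s}{G + s} = 1$)
$\left(v{\left(-9 \right)} + 483\right) \left(261 + P{\left(8,-9 \right)}\right) = \left(-16 + 483\right) \left(261 + 1\right) = 467 \cdot 262 = 122354$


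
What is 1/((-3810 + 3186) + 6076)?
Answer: 1/5452 ≈ 0.00018342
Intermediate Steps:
1/((-3810 + 3186) + 6076) = 1/(-624 + 6076) = 1/5452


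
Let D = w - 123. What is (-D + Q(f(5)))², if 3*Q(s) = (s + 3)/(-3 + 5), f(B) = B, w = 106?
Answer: 3025/9 ≈ 336.11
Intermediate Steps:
D = -17 (D = 106 - 123 = -17)
Q(s) = ½ + s/6 (Q(s) = ((s + 3)/(-3 + 5))/3 = ((3 + s)/2)/3 = ((3 + s)*(½))/3 = (3/2 + s/2)/3 = ½ + s/6)
(-D + Q(f(5)))² = (-1*(-17) + (½ + (⅙)*5))² = (17 + (½ + ⅚))² = (17 + 4/3)² = (55/3)² = 3025/9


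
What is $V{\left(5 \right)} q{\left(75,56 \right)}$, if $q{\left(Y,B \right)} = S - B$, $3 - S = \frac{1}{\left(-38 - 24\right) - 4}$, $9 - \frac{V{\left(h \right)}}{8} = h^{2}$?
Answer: $\frac{223808}{33} \approx 6782.1$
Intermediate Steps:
$V{\left(h \right)} = 72 - 8 h^{2}$
$S = \frac{199}{66}$ ($S = 3 - \frac{1}{\left(-38 - 24\right) - 4} = 3 - \frac{1}{-62 - 4} = 3 - \frac{1}{-66} = 3 - - \frac{1}{66} = 3 + \frac{1}{66} = \frac{199}{66} \approx 3.0152$)
$q{\left(Y,B \right)} = \frac{199}{66} - B$
$V{\left(5 \right)} q{\left(75,56 \right)} = \left(72 - 8 \cdot 5^{2}\right) \left(\frac{199}{66} - 56\right) = \left(72 - 200\right) \left(\frac{199}{66} - 56\right) = \left(72 - 200\right) \left(- \frac{3497}{66}\right) = \left(-128\right) \left(- \frac{3497}{66}\right) = \frac{223808}{33}$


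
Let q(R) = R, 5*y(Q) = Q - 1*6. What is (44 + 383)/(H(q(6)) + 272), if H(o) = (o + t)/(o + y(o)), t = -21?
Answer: 122/77 ≈ 1.5844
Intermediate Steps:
y(Q) = -6/5 + Q/5 (y(Q) = (Q - 1*6)/5 = (Q - 6)/5 = (-6 + Q)/5 = -6/5 + Q/5)
H(o) = (-21 + o)/(-6/5 + 6*o/5) (H(o) = (o - 21)/(o + (-6/5 + o/5)) = (-21 + o)/(-6/5 + 6*o/5))
(44 + 383)/(H(q(6)) + 272) = (44 + 383)/(5*(-21 + 6)/(6*(-1 + 6)) + 272) = 427/((⅚)*(-15)/5 + 272) = 427/((⅚)*(⅕)*(-15) + 272) = 427/(-5/2 + 272) = 427/(539/2) = 427*(2/539) = 122/77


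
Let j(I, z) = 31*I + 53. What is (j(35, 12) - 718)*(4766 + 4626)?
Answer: 3944640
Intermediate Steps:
j(I, z) = 53 + 31*I
(j(35, 12) - 718)*(4766 + 4626) = ((53 + 31*35) - 718)*(4766 + 4626) = ((53 + 1085) - 718)*9392 = (1138 - 718)*9392 = 420*9392 = 3944640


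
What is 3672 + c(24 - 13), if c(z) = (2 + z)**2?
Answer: 3841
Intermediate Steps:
3672 + c(24 - 13) = 3672 + (2 + (24 - 13))**2 = 3672 + (2 + 11)**2 = 3672 + 13**2 = 3672 + 169 = 3841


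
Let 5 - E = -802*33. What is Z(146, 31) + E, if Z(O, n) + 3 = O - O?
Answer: 26468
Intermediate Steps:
Z(O, n) = -3 (Z(O, n) = -3 + (O - O) = -3 + 0 = -3)
E = 26471 (E = 5 - (-802)*33 = 5 - 1*(-26466) = 5 + 26466 = 26471)
Z(146, 31) + E = -3 + 26471 = 26468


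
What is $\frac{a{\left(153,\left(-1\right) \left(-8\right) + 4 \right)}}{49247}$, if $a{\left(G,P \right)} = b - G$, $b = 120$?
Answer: $- \frac{3}{4477} \approx -0.00067009$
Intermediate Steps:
$a{\left(G,P \right)} = 120 - G$
$\frac{a{\left(153,\left(-1\right) \left(-8\right) + 4 \right)}}{49247} = \frac{120 - 153}{49247} = \left(120 - 153\right) \frac{1}{49247} = \left(-33\right) \frac{1}{49247} = - \frac{3}{4477}$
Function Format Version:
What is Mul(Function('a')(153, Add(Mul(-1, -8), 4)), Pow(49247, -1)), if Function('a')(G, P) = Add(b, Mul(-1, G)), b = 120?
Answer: Rational(-3, 4477) ≈ -0.00067009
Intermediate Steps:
Function('a')(G, P) = Add(120, Mul(-1, G))
Mul(Function('a')(153, Add(Mul(-1, -8), 4)), Pow(49247, -1)) = Mul(Add(120, Mul(-1, 153)), Pow(49247, -1)) = Mul(Add(120, -153), Rational(1, 49247)) = Mul(-33, Rational(1, 49247)) = Rational(-3, 4477)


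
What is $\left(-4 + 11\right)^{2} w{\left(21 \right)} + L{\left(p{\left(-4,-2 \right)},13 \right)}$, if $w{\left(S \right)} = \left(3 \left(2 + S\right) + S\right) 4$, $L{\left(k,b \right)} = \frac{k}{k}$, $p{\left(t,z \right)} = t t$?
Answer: $17641$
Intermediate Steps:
$p{\left(t,z \right)} = t^{2}$
$L{\left(k,b \right)} = 1$
$w{\left(S \right)} = 24 + 16 S$ ($w{\left(S \right)} = \left(\left(6 + 3 S\right) + S\right) 4 = \left(6 + 4 S\right) 4 = 24 + 16 S$)
$\left(-4 + 11\right)^{2} w{\left(21 \right)} + L{\left(p{\left(-4,-2 \right)},13 \right)} = \left(-4 + 11\right)^{2} \left(24 + 16 \cdot 21\right) + 1 = 7^{2} \left(24 + 336\right) + 1 = 49 \cdot 360 + 1 = 17640 + 1 = 17641$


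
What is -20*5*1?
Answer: -100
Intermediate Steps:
-20*5*1 = -100*1 = -100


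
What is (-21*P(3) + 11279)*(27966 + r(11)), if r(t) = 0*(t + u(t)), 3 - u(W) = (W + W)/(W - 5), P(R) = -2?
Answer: 316603086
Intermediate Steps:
u(W) = 3 - 2*W/(-5 + W) (u(W) = 3 - (W + W)/(W - 5) = 3 - 2*W/(-5 + W))
r(t) = 0 (r(t) = 0*(t + (-15 + t)/(-5 + t)) = 0)
(-21*P(3) + 11279)*(27966 + r(11)) = (-21*(-2) + 11279)*(27966 + 0) = (42 + 11279)*27966 = 11321*27966 = 316603086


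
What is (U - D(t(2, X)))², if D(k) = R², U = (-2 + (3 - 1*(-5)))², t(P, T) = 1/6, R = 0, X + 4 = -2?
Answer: 1296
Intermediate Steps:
X = -6 (X = -4 - 2 = -6)
t(P, T) = ⅙
U = 36 (U = (-2 + (3 + 5))² = (-2 + 8)² = 6² = 36)
D(k) = 0 (D(k) = 0² = 0)
(U - D(t(2, X)))² = (36 - 1*0)² = (36 + 0)² = 36² = 1296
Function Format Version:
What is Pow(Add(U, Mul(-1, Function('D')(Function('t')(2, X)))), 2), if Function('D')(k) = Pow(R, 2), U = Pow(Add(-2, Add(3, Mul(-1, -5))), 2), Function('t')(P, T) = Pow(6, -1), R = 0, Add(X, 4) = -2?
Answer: 1296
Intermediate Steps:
X = -6 (X = Add(-4, -2) = -6)
Function('t')(P, T) = Rational(1, 6)
U = 36 (U = Pow(Add(-2, Add(3, 5)), 2) = Pow(Add(-2, 8), 2) = Pow(6, 2) = 36)
Function('D')(k) = 0 (Function('D')(k) = Pow(0, 2) = 0)
Pow(Add(U, Mul(-1, Function('D')(Function('t')(2, X)))), 2) = Pow(Add(36, Mul(-1, 0)), 2) = Pow(Add(36, 0), 2) = Pow(36, 2) = 1296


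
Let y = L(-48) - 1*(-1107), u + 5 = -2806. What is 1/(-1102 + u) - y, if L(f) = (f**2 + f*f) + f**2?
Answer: -31378348/3913 ≈ -8019.0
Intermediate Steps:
L(f) = 3*f**2 (L(f) = (f**2 + f**2) + f**2 = 2*f**2 + f**2 = 3*f**2)
u = -2811 (u = -5 - 2806 = -2811)
y = 8019 (y = 3*(-48)**2 - 1*(-1107) = 3*2304 + 1107 = 6912 + 1107 = 8019)
1/(-1102 + u) - y = 1/(-1102 - 2811) - 1*8019 = 1/(-3913) - 8019 = -1/3913 - 8019 = -31378348/3913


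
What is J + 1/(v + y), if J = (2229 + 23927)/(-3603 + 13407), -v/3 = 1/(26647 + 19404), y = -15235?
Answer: 4587564443531/1719589707588 ≈ 2.6678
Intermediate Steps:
v = -3/46051 (v = -3/(26647 + 19404) = -3/46051 ≈ -6.5145e-5)
J = 6539/2451 (J = 26156/9804 = 26156*(1/9804) = 6539/2451 ≈ 2.6679)
J + 1/(v + y) = 6539/2451 + 1/(-3/46051 - 15235) = 6539/2451 + 1/(-701586988/46051) = 6539/2451 - 46051/701586988 = 4587564443531/1719589707588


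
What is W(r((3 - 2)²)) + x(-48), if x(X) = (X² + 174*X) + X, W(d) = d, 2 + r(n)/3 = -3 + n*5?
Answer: -6096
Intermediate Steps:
r(n) = -15 + 15*n (r(n) = -6 + 3*(-3 + n*5) = -6 + 3*(-3 + 5*n) = -6 + (-9 + 15*n) = -15 + 15*n)
x(X) = X² + 175*X
W(r((3 - 2)²)) + x(-48) = (-15 + 15*(3 - 2)²) - 48*(175 - 48) = (-15 + 15*1²) - 48*127 = (-15 + 15*1) - 6096 = (-15 + 15) - 6096 = 0 - 6096 = -6096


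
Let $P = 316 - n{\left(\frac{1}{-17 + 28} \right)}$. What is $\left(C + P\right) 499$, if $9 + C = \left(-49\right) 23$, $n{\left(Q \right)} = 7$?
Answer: $-412673$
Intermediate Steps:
$C = -1136$ ($C = -9 - 1127 = -1136$)
$P = 309$ ($P = 316 - 7 = 309$)
$\left(C + P\right) 499 = \left(-1136 + 309\right) 499 = \left(-827\right) 499 = -412673$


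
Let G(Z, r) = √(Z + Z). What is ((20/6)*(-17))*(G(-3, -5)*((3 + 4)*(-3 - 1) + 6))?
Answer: 3740*I*√6/3 ≈ 3053.7*I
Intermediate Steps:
G(Z, r) = √2*√Z (G(Z, r) = √(2*Z) = √2*√Z)
((20/6)*(-17))*(G(-3, -5)*((3 + 4)*(-3 - 1) + 6)) = ((20/6)*(-17))*((√2*√(-3))*((3 + 4)*(-3 - 1) + 6)) = ((20*(⅙))*(-17))*((√2*(I*√3))*(7*(-4) + 6)) = ((10/3)*(-17))*((I*√6)*(-28 + 6)) = -170*I*√6*(-22)/3 = -(-3740)*I*√6/3 = 3740*I*√6/3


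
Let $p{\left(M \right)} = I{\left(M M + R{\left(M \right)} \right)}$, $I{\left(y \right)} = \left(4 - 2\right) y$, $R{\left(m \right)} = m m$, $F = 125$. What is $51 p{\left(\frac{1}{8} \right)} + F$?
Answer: $\frac{2051}{16} \approx 128.19$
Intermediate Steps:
$R{\left(m \right)} = m^{2}$
$I{\left(y \right)} = 2 y$
$p{\left(M \right)} = 4 M^{2}$ ($p{\left(M \right)} = 2 \left(M M + M^{2}\right) = 2 \left(M^{2} + M^{2}\right) = 2 \cdot 2 M^{2} = 4 M^{2}$)
$51 p{\left(\frac{1}{8} \right)} + F = 51 \cdot 4 \left(\frac{1}{8}\right)^{2} + 125 = 51 \cdot \frac{4}{64} + 125 = 51 \cdot 4 \cdot \frac{1}{64} + 125 = 51 \cdot \frac{1}{16} + 125 = \frac{51}{16} + 125 = \frac{2051}{16}$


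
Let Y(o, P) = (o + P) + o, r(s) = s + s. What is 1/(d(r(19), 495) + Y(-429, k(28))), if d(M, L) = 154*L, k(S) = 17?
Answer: 1/75389 ≈ 1.3265e-5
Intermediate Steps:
r(s) = 2*s
Y(o, P) = P + 2*o (Y(o, P) = (P + o) + o = P + 2*o)
1/(d(r(19), 495) + Y(-429, k(28))) = 1/(154*495 + (17 + 2*(-429))) = 1/(76230 + (17 - 858)) = 1/(76230 - 841) = 1/75389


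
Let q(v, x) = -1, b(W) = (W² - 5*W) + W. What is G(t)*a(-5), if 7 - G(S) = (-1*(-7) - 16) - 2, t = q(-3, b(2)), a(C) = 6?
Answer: 108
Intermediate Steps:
b(W) = W² - 4*W
t = -1
G(S) = 18 (G(S) = 7 - ((-1*(-7) - 16) - 2) = 7 - ((7 - 16) - 2) = 7 - (-9 - 2) = 7 - 1*(-11) = 7 + 11 = 18)
G(t)*a(-5) = 18*6 = 108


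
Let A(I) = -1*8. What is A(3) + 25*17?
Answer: 417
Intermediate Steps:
A(I) = -8
A(3) + 25*17 = -8 + 25*17 = -8 + 425 = 417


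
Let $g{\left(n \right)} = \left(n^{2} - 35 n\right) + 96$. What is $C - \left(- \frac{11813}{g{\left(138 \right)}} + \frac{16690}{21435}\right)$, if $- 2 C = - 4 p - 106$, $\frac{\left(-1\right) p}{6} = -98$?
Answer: $\frac{25132767227}{20448990} \approx 1229.0$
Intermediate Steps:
$g{\left(n \right)} = 96 + n^{2} - 35 n$
$p = 588$ ($p = \left(-6\right) \left(-98\right) = 588$)
$C = 1229$ ($C = - \frac{\left(-4\right) 588 - 106}{2} = - \frac{-2352 - 106}{2} = \left(- \frac{1}{2}\right) \left(-2458\right) = 1229$)
$C - \left(- \frac{11813}{g{\left(138 \right)}} + \frac{16690}{21435}\right) = 1229 - \left(- \frac{11813}{96 + 138^{2} - 4830} + \frac{16690}{21435}\right) = 1229 - \left(- \frac{11813}{96 + 19044 - 4830} + 16690 \cdot \frac{1}{21435}\right) = 1229 - \left(- \frac{11813}{14310} + \frac{3338}{4287}\right) = 1229 - - \frac{958517}{20448990} = 1229 + \frac{958517}{20448990} = \frac{25132767227}{20448990}$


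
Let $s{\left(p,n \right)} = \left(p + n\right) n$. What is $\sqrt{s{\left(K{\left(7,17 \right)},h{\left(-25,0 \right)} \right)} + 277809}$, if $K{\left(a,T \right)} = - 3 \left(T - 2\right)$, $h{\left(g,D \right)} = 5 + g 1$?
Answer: $\sqrt{279109} \approx 528.31$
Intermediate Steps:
$h{\left(g,D \right)} = 5 + g$
$K{\left(a,T \right)} = 6 - 3 T$ ($K{\left(a,T \right)} = - 3 \left(-2 + T\right) = 6 - 3 T$)
$s{\left(p,n \right)} = n \left(n + p\right)$ ($s{\left(p,n \right)} = \left(n + p\right) n = n \left(n + p\right)$)
$\sqrt{s{\left(K{\left(7,17 \right)},h{\left(-25,0 \right)} \right)} + 277809} = \sqrt{\left(5 - 25\right) \left(\left(5 - 25\right) + \left(6 - 51\right)\right) + 277809} = \sqrt{- 20 \left(-20 + \left(6 - 51\right)\right) + 277809} = \sqrt{- 20 \left(-20 - 45\right) + 277809} = \sqrt{\left(-20\right) \left(-65\right) + 277809} = \sqrt{1300 + 277809} = \sqrt{279109}$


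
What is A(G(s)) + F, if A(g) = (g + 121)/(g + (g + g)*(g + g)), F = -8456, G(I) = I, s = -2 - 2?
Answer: -169081/20 ≈ -8454.0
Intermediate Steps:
s = -4
A(g) = (121 + g)/(g + 4*g²) (A(g) = (121 + g)/(g + (2*g)*(2*g)) = (121 + g)/(g + 4*g²))
A(G(s)) + F = (121 - 4)/((-4)*(1 + 4*(-4))) - 8456 = -¼*117/(1 - 16) - 8456 = -¼*117/(-15) - 8456 = -¼*(-1/15)*117 - 8456 = 39/20 - 8456 = -169081/20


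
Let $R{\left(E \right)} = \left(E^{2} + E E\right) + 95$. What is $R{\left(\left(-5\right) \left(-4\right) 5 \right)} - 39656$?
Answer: $-19561$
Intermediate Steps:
$R{\left(E \right)} = 95 + 2 E^{2}$ ($R{\left(E \right)} = \left(E^{2} + E^{2}\right) + 95 = 2 E^{2} + 95 = 95 + 2 E^{2}$)
$R{\left(\left(-5\right) \left(-4\right) 5 \right)} - 39656 = \left(95 + 2 \left(\left(-5\right) \left(-4\right) 5\right)^{2}\right) - 39656 = \left(95 + 2 \left(20 \cdot 5\right)^{2}\right) - 39656 = \left(95 + 2 \cdot 100^{2}\right) - 39656 = \left(95 + 2 \cdot 10000\right) - 39656 = \left(95 + 20000\right) - 39656 = 20095 - 39656 = -19561$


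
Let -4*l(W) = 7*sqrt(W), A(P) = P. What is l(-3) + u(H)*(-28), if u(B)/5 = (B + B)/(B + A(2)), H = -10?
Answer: -350 - 7*I*sqrt(3)/4 ≈ -350.0 - 3.0311*I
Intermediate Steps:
l(W) = -7*sqrt(W)/4
u(B) = 10*B/(2 + B) (u(B) = 5*((B + B)/(B + 2)) = 5*((2*B)/(2 + B)) = 5*(2*B/(2 + B)) = 10*B/(2 + B))
l(-3) + u(H)*(-28) = -7*I*sqrt(3)/4 + (10*(-10)/(2 - 10))*(-28) = -7*I*sqrt(3)/4 + (10*(-10)/(-8))*(-28) = -7*I*sqrt(3)/4 + (10*(-10)*(-1/8))*(-28) = -7*I*sqrt(3)/4 + (25/2)*(-28) = -7*I*sqrt(3)/4 - 350 = -350 - 7*I*sqrt(3)/4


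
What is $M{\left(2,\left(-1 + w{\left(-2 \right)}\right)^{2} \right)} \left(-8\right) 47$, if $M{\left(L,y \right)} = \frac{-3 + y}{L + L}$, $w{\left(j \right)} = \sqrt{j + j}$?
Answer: $564 + 376 i \approx 564.0 + 376.0 i$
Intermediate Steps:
$w{\left(j \right)} = \sqrt{2} \sqrt{j}$ ($w{\left(j \right)} = \sqrt{2 j} = \sqrt{2} \sqrt{j}$)
$M{\left(L,y \right)} = \frac{-3 + y}{2 L}$
$M{\left(2,\left(-1 + w{\left(-2 \right)}\right)^{2} \right)} \left(-8\right) 47 = \frac{-3 + \left(-1 + \sqrt{2} \sqrt{-2}\right)^{2}}{2 \cdot 2} \left(-8\right) 47 = \frac{1}{2} \cdot \frac{1}{2} \left(-3 + \left(-1 + \sqrt{2} i \sqrt{2}\right)^{2}\right) \left(-8\right) 47 = \frac{1}{2} \cdot \frac{1}{2} \left(-3 + \left(-1 + 2 i\right)^{2}\right) \left(-8\right) 47 = \left(- \frac{3}{4} + \frac{\left(-1 + 2 i\right)^{2}}{4}\right) \left(-8\right) 47 = \left(6 - 2 \left(-1 + 2 i\right)^{2}\right) 47 = 282 - 94 \left(-1 + 2 i\right)^{2}$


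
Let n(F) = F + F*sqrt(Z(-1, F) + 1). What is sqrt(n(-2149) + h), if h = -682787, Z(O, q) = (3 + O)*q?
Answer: sqrt(-684936 - 2149*I*sqrt(4297)) ≈ 84.665 - 831.93*I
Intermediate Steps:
Z(O, q) = q*(3 + O)
n(F) = F + F*sqrt(1 + 2*F) (n(F) = F + F*sqrt(F*(3 - 1) + 1) = F + F*sqrt(F*2 + 1) = F + F*sqrt(2*F + 1) = F + F*sqrt(1 + 2*F))
sqrt(n(-2149) + h) = sqrt(-2149*(1 + sqrt(1 + 2*(-2149))) - 682787) = sqrt(-2149*(1 + sqrt(1 - 4298)) - 682787) = sqrt(-2149*(1 + sqrt(-4297)) - 682787) = sqrt(-2149*(1 + I*sqrt(4297)) - 682787) = sqrt((-2149 - 2149*I*sqrt(4297)) - 682787) = sqrt(-684936 - 2149*I*sqrt(4297))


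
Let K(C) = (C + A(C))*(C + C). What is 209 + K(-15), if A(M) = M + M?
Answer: 1559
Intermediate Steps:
A(M) = 2*M
K(C) = 6*C**2 (K(C) = (C + 2*C)*(C + C) = (3*C)*(2*C) = 6*C**2)
209 + K(-15) = 209 + 6*(-15)**2 = 209 + 6*225 = 209 + 1350 = 1559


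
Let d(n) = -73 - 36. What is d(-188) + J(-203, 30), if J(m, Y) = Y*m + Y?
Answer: -6169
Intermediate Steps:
J(m, Y) = Y + Y*m
d(n) = -109
d(-188) + J(-203, 30) = -109 + 30*(1 - 203) = -109 + 30*(-202) = -109 - 6060 = -6169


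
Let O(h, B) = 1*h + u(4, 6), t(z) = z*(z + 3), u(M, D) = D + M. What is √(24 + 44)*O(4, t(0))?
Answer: 28*√17 ≈ 115.45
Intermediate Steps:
t(z) = z*(3 + z)
O(h, B) = 10 + h (O(h, B) = 1*h + (6 + 4) = h + 10 = 10 + h)
√(24 + 44)*O(4, t(0)) = √(24 + 44)*(10 + 4) = √68*14 = (2*√17)*14 = 28*√17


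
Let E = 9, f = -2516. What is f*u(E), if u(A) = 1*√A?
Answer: -7548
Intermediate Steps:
u(A) = √A
f*u(E) = -2516*√9 = -2516*3 = -7548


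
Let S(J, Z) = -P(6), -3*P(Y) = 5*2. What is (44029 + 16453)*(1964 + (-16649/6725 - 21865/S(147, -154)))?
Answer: -1870187298293/6725 ≈ -2.7809e+8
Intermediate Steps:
P(Y) = -10/3 (P(Y) = -5*2/3 = -1/3*10 = -10/3)
S(J, Z) = 10/3 (S(J, Z) = -1*(-10/3) = 10/3)
(44029 + 16453)*(1964 + (-16649/6725 - 21865/S(147, -154))) = (44029 + 16453)*(1964 + (-16649/6725 - 21865/10/3)) = 60482*(1964 + (-16649*1/6725 - 21865*3/10)) = 60482*(1964 + (-16649/6725 - 13119/2)) = 60482*(1964 - 88258573/13450) = 60482*(-61842773/13450) = -1870187298293/6725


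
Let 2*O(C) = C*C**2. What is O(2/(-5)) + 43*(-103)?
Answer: -553629/125 ≈ -4429.0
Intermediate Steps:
O(C) = C**3/2 (O(C) = (C*C**2)/2 = C**3/2)
O(2/(-5)) + 43*(-103) = (2/(-5))**3/2 + 43*(-103) = (2*(-1/5))**3/2 - 4429 = (-2/5)**3/2 - 4429 = (1/2)*(-8/125) - 4429 = -4/125 - 4429 = -553629/125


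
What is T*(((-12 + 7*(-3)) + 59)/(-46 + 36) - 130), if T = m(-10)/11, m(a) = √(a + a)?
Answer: -1326*I*√5/55 ≈ -53.91*I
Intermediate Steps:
m(a) = √2*√a (m(a) = √(2*a) = √2*√a)
T = 2*I*√5/11 (T = (√2*√(-10))/11 = (√2*(I*√10))*(1/11) = (2*I*√5)*(1/11) = 2*I*√5/11 ≈ 0.40656*I)
T*(((-12 + 7*(-3)) + 59)/(-46 + 36) - 130) = (2*I*√5/11)*(((-12 + 7*(-3)) + 59)/(-46 + 36) - 130) = (2*I*√5/11)*(((-12 - 21) + 59)/(-10) - 130) = (2*I*√5/11)*((-33 + 59)*(-⅒) - 130) = (2*I*√5/11)*(26*(-⅒) - 130) = (2*I*√5/11)*(-13/5 - 130) = (2*I*√5/11)*(-663/5) = -1326*I*√5/55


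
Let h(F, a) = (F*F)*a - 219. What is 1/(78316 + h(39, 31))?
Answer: 1/125248 ≈ 7.9842e-6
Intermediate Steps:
h(F, a) = -219 + a*F² (h(F, a) = F²*a - 219 = a*F² - 219 = -219 + a*F²)
1/(78316 + h(39, 31)) = 1/(78316 + (-219 + 31*39²)) = 1/(78316 + (-219 + 31*1521)) = 1/(78316 + (-219 + 47151)) = 1/(78316 + 46932) = 1/125248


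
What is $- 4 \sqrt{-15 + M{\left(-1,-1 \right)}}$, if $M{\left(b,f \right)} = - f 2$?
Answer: $- 4 i \sqrt{13} \approx - 14.422 i$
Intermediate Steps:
$M{\left(b,f \right)} = - 2 f$
$- 4 \sqrt{-15 + M{\left(-1,-1 \right)}} = - 4 \sqrt{-15 - -2} = - 4 \sqrt{-15 + 2} = - 4 \sqrt{-13} = - 4 i \sqrt{13}$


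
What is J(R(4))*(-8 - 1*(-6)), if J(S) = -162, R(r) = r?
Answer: 324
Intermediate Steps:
J(R(4))*(-8 - 1*(-6)) = -162*(-8 - 1*(-6)) = -162*(-8 + 6) = -162*(-2) = 324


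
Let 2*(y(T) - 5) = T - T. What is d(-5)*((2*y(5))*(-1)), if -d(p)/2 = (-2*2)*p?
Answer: 400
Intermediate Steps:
y(T) = 5 (y(T) = 5 + (T - T)/2 = 5 + (½)*0 = 5 + 0 = 5)
d(p) = 8*p (d(p) = -2*(-2*2)*p = -(-8)*p = 8*p)
d(-5)*((2*y(5))*(-1)) = (8*(-5))*((2*5)*(-1)) = -400*(-1) = -40*(-10) = 400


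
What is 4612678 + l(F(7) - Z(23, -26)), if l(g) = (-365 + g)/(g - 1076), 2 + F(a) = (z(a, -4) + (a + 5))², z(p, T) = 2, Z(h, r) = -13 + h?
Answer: 4114508957/892 ≈ 4.6127e+6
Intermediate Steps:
F(a) = -2 + (7 + a)² (F(a) = -2 + (2 + (a + 5))² = -2 + (2 + (5 + a))² = -2 + (7 + a)²)
l(g) = (-365 + g)/(-1076 + g)
4612678 + l(F(7) - Z(23, -26)) = 4612678 + (-365 + ((-2 + (7 + 7)²) - (-13 + 23)))/(-1076 + ((-2 + (7 + 7)²) - (-13 + 23))) = 4612678 + (-365 + ((-2 + 14²) - 1*10))/(-1076 + ((-2 + 14²) - 1*10)) = 4612678 + (-365 + ((-2 + 196) - 10))/(-1076 + ((-2 + 196) - 10)) = 4612678 + (-365 + (194 - 10))/(-1076 + (194 - 10)) = 4612678 + (-365 + 184)/(-1076 + 184) = 4612678 - 181/(-892) = 4612678 - 1/892*(-181) = 4612678 + 181/892 = 4114508957/892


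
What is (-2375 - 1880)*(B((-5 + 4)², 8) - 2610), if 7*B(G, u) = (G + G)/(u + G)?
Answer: 699641140/63 ≈ 1.1105e+7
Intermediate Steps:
B(G, u) = 2*G/(7*(G + u)) (B(G, u) = ((G + G)/(u + G))/7 = ((2*G)/(G + u))/7 = (2*G/(G + u))/7 = 2*G/(7*(G + u)))
(-2375 - 1880)*(B((-5 + 4)², 8) - 2610) = (-2375 - 1880)*(2*(-5 + 4)²/(7*((-5 + 4)² + 8)) - 2610) = -4255*((2/7)*(-1)²/((-1)² + 8) - 2610) = -4255*((2/7)*1/(1 + 8) - 2610) = -4255*((2/7)*1/9 - 2610) = -4255*((2/7)*1*(⅑) - 2610) = -4255*(2/63 - 2610) = -4255*(-164428/63) = 699641140/63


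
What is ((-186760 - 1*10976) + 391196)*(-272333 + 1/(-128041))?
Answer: -6745909506462840/128041 ≈ -5.2686e+10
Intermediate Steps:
((-186760 - 1*10976) + 391196)*(-272333 + 1/(-128041)) = ((-186760 - 10976) + 391196)*(-272333 - 1/128041) = (-197736 + 391196)*(-34869789654/128041) = 193460*(-34869789654/128041) = -6745909506462840/128041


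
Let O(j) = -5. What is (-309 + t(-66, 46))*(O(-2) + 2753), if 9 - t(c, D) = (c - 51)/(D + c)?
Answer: -4202379/5 ≈ -8.4048e+5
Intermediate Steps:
t(c, D) = 9 - (-51 + c)/(D + c) (t(c, D) = 9 - (c - 51)/(D + c) = 9 - (-51 + c)/(D + c))
(-309 + t(-66, 46))*(O(-2) + 2753) = (-309 + (51 + 8*(-66) + 9*46)/(46 - 66))*(-5 + 2753) = (-309 + (51 - 528 + 414)/(-20))*2748 = (-309 - 1/20*(-63))*2748 = (-309 + 63/20)*2748 = -6117/20*2748 = -4202379/5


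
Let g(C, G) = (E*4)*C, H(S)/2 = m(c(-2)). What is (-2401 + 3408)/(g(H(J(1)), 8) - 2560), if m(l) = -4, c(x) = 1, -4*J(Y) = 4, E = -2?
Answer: -1007/2496 ≈ -0.40345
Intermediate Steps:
J(Y) = -1 (J(Y) = -¼*4 = -1)
H(S) = -8 (H(S) = 2*(-4) = -8)
g(C, G) = -8*C (g(C, G) = (-2*4)*C = -8*C)
(-2401 + 3408)/(g(H(J(1)), 8) - 2560) = (-2401 + 3408)/(-8*(-8) - 2560) = 1007/(64 - 2560) = 1007/(-2496) = 1007*(-1/2496) = -1007/2496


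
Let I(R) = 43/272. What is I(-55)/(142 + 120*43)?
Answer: 43/1442144 ≈ 2.9817e-5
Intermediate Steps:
I(R) = 43/272 (I(R) = 43*(1/272) = 43/272)
I(-55)/(142 + 120*43) = 43/(272*(142 + 120*43)) = 43/(272*(142 + 5160)) = (43/272)/5302 = (43/272)*(1/5302) = 43/1442144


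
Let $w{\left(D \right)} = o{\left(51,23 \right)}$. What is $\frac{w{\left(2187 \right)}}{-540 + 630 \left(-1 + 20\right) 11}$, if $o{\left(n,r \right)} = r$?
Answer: $\frac{23}{131130} \approx 0.0001754$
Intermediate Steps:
$w{\left(D \right)} = 23$
$\frac{w{\left(2187 \right)}}{-540 + 630 \left(-1 + 20\right) 11} = \frac{23}{-540 + 630 \left(-1 + 20\right) 11} = \frac{23}{-540 + 630 \cdot 19 \cdot 11} = \frac{23}{-540 + 630 \cdot 209} = \frac{23}{-540 + 131670} = \frac{23}{131130}$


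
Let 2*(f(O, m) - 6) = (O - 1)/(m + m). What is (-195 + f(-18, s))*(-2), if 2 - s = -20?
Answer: 16651/44 ≈ 378.43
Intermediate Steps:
s = 22 (s = 2 - 1*(-20) = 2 + 20 = 22)
f(O, m) = 6 + (-1 + O)/(4*m) (f(O, m) = 6 + ((O - 1)/(m + m))/2 = 6 + ((-1 + O)/((2*m)))/2 = 6 + ((-1 + O)*(1/(2*m)))/2 = 6 + ((-1 + O)/(2*m))/2 = 6 + (-1 + O)/(4*m))
(-195 + f(-18, s))*(-2) = (-195 + (1/4)*(-1 - 18 + 24*22)/22)*(-2) = (-195 + (1/4)*(1/22)*(-1 - 18 + 528))*(-2) = (-195 + (1/4)*(1/22)*509)*(-2) = (-195 + 509/88)*(-2) = -16651/88*(-2) = 16651/44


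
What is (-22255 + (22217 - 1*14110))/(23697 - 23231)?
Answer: -7074/233 ≈ -30.361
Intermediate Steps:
(-22255 + (22217 - 1*14110))/(23697 - 23231) = (-22255 + (22217 - 14110))/466 = (-22255 + 8107)*(1/466) = -14148*1/466 = -7074/233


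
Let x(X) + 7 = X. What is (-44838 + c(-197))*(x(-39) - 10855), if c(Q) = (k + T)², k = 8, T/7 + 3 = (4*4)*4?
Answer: -1573962687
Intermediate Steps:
T = 427 (T = -21 + 7*((4*4)*4) = -21 + 7*(16*4) = -21 + 7*64 = -21 + 448 = 427)
x(X) = -7 + X
c(Q) = 189225 (c(Q) = (8 + 427)² = 435² = 189225)
(-44838 + c(-197))*(x(-39) - 10855) = (-44838 + 189225)*((-7 - 39) - 10855) = 144387*(-46 - 10855) = 144387*(-10901) = -1573962687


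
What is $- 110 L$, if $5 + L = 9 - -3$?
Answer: $-770$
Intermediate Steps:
$L = 7$ ($L = -5 + \left(9 - -3\right) = -5 + \left(9 + 3\right) = -5 + 12 = 7$)
$- 110 L = \left(-110\right) 7 = -770$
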